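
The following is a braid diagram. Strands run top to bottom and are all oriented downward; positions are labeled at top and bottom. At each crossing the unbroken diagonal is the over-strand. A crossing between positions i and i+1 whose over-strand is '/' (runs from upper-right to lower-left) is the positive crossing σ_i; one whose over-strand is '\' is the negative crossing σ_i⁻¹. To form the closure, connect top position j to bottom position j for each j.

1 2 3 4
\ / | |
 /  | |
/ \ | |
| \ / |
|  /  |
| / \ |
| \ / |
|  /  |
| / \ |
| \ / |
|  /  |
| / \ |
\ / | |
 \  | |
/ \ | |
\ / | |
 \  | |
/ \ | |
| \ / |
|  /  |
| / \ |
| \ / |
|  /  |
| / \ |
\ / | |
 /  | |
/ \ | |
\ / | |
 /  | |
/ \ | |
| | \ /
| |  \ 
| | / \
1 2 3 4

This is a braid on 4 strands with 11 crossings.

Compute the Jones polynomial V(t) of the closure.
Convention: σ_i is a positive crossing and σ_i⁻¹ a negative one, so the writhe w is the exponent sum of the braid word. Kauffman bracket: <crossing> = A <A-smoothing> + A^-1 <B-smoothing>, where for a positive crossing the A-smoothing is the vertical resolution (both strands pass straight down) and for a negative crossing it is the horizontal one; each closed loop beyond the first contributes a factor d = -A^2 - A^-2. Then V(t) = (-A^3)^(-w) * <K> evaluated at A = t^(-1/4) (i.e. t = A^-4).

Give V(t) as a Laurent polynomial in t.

Reading the diagram top to bottom ('/'-over between positions i,i+1 = s_i, '\'-over = s_i^-1): braid word = s1 s2 s2 s2 s1^-1 s1^-1 s2 s2 s1 s1 s3^-1.
The presented braid s1 s2 s2 s2 s1^-1 s1^-1 s2 s2 s1 s1 s3^-1 on 4 strands reduces by inverse Markov moves (closure unchanged at each step):
  Destabilize: the word has the form β·s3^-1 where s3^-1 occurs only as the final letter (β ∈ B_3); drop it and the last strand → 3 strands.
Reduced to β = s1 s2 s2 s2 s1^-1 s1^-1 s2 s2 s1 s1 on 3 strands, 10 crossings.
Compute on β:
Braid: s1 s2 s2 s2 s1^-1 s1^-1 s2 s2 s1 s1 on 3 strands, 10 crossings.
Writhe w = (#positive) - (#negative) = 8 - 2 = 6.
Enumerate smoothing states for the bracket polynomial. There are 2^10 = 1024 states.
For each crossing: s=0 is the vertical smoothing, s=1 horizontal. Crossing k contributes A^(sign_k * (1 - 2*s_k)); loop factor d = -A^2 - A^-2.
Tabulate the states by total A-exponent and number of loops L (A-exp: L × count):
  A^10: L=3 ×1
  A^8: L=2 ×7, L=4 ×3
  A^6: L=1 ×10, L=3 ×32, L=5 ×3
  A^4: L=2 ×76, L=4 ×43, L=6 ×1
  A^2: L=1 ×51, L=3 ×132, L=5 ×27
  A^0: L=2 ×135, L=4 ×109, L=6 ×8
  A^-2: L=3 ×161, L=5 ×48, L=7 ×1
  A^-4: L=4 ×109, L=6 ×11
  A^-6: L=5 ×44, L=7 ×1
  A^-8: L=6 ×10
  A^-10: L=7 ×1
Each group contributes A^e * Σ count * d^(L-1):
Powers of d = -A^2 - A^-2: d^2 = A^4 + 2 + A^-4; d^3 = -A^6 - 3*A^2 - 3*A^-2 - A^-6; d^4 = A^8 + 4*A^4 + 6 + 4*A^-4 + A^-8; d^5 = -A^10 - 5*A^6 - 10*A^2 - 10*A^-2 - 5*A^-6 - A^-10; d^6 = A^12 + 6*A^8 + 15*A^4 + 20 + 15*A^-4 + 6*A^-8 + A^-12.
  A^10 * (d^2) = A^14 + 2*A^10 + A^6
  A^8 * (7*d + 3*d^3) = -3*A^14 - 16*A^10 - 16*A^6 - 3*A^2
  A^6 * (10 + 32*d^2 + 3*d^4) = 3*A^14 + 44*A^10 + 92*A^6 + 44*A^2 + 3*A^-2
  A^4 * (76*d + 43*d^3 + d^5) = -A^14 - 48*A^10 - 215*A^6 - 215*A^2 - 48*A^-2 - A^-6
  A^2 * (51 + 132*d^2 + 27*d^4) = 27*A^10 + 240*A^6 + 477*A^2 + 240*A^-2 + 27*A^-6
  A^0 * (135*d + 109*d^3 + 8*d^5) = -8*A^10 - 149*A^6 - 542*A^2 - 542*A^-2 - 149*A^-6 - 8*A^-10
  A^-2 * (161*d^2 + 48*d^4 + d^6) = A^10 + 54*A^6 + 368*A^2 + 630*A^-2 + 368*A^-6 + 54*A^-10 + A^-14
  A^-4 * (109*d^3 + 11*d^5) = -11*A^6 - 164*A^2 - 437*A^-2 - 437*A^-6 - 164*A^-10 - 11*A^-14
  A^-6 * (44*d^4 + d^6) = A^6 + 50*A^2 + 191*A^-2 + 284*A^-6 + 191*A^-10 + 50*A^-14 + A^-18
  A^-8 * (10*d^5) = -10*A^2 - 50*A^-2 - 100*A^-6 - 100*A^-10 - 50*A^-14 - 10*A^-18
  A^-10 * (d^6) = A^2 + 6*A^-2 + 15*A^-6 + 20*A^-10 + 15*A^-14 + 6*A^-18 + A^-22
Summing the groups: <K> = 2*A^10 - 3*A^6 + 6*A^2 - 7*A^-2 + 7*A^-6 - 7*A^-10 + 5*A^-14 - 3*A^-18 + A^-22
Normalise by the writhe: (-A^3)^(-w) = (-A^3)^(-6) = A^-18, so f(A) = A^-18 * <K> = 2*A^-8 - 3*A^-12 + 6*A^-16 - 7*A^-20 + 7*A^-24 - 7*A^-28 + 5*A^-32 - 3*A^-36 + A^-40.
Substitute A = t^(-1/4), i.e. A^e → t^(-e/4): V(t) = t^10 - 3*t^9 + 5*t^8 - 7*t^7 + 7*t^6 - 7*t^5 + 6*t^4 - 3*t^3 + 2*t^2

Answer: t^10 - 3*t^9 + 5*t^8 - 7*t^7 + 7*t^6 - 7*t^5 + 6*t^4 - 3*t^3 + 2*t^2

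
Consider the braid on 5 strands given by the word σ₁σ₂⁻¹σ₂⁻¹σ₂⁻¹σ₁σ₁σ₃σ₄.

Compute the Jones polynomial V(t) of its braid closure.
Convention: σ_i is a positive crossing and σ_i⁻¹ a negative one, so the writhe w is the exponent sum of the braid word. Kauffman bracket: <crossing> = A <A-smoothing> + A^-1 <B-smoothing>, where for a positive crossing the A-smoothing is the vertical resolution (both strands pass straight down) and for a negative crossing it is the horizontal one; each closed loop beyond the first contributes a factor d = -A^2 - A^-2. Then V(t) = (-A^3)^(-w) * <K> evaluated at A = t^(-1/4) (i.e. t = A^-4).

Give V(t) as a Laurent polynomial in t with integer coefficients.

-t^3 + t^2 - t + 3 - t^-1 + t^-2 - t^-3

Derivation:
The presented braid s1 s2^-1 s2^-1 s2^-1 s1 s1 s3 s4 on 5 strands reduces by inverse Markov moves (closure unchanged at each step):
  Destabilize: the word has the form β·s4 where s4 occurs only as the final letter (β ∈ B_4); drop it and the last strand → 4 strands.
  Destabilize: the word has the form β·s3 where s3 occurs only as the final letter (β ∈ B_3); drop it and the last strand → 3 strands.
Reduced to β = s1 s2^-1 s2^-1 s2^-1 s1 s1 on 3 strands, 6 crossings.
Compute on β:
Braid: s1 s2^-1 s2^-1 s2^-1 s1 s1 on 3 strands, 6 crossings.
Writhe w = (#positive) - (#negative) = 3 - 3 = 0.
State-sum expansion of <K>. There are 2^6 = 64 states.
For each crossing: s=0 is the vertical smoothing, s=1 horizontal. Crossing k contributes A^(sign_k * (1 - 2*s_k)); loop factor d = -A^2 - A^-2.
Tabulate the states by total A-exponent and number of loops L (A-exp: L × count):
  A^6: L=4 ×1
  A^4: L=3 ×6
  A^2: L=2 ×12, L=4 ×3
  A^0: L=1 ×9, L=3 ×10, L=5 ×1
  A^-2: L=2 ×12, L=4 ×3
  A^-4: L=3 ×6
  A^-6: L=4 ×1
Each group contributes A^e * Σ count * d^(L-1):
Powers of d = -A^2 - A^-2: d^2 = A^4 + 2 + A^-4; d^3 = -A^6 - 3*A^2 - 3*A^-2 - A^-6; d^4 = A^8 + 4*A^4 + 6 + 4*A^-4 + A^-8.
  A^6 * (d^3) = -A^12 - 3*A^8 - 3*A^4 - 1
  A^4 * (6*d^2) = 6*A^8 + 12*A^4 + 6
  A^2 * (12*d + 3*d^3) = -3*A^8 - 21*A^4 - 21 - 3*A^-4
  A^0 * (9 + 10*d^2 + d^4) = A^8 + 14*A^4 + 35 + 14*A^-4 + A^-8
  A^-2 * (12*d + 3*d^3) = -3*A^4 - 21 - 21*A^-4 - 3*A^-8
  A^-4 * (6*d^2) = 6 + 12*A^-4 + 6*A^-8
  A^-6 * (d^3) = -1 - 3*A^-4 - 3*A^-8 - A^-12
Summing the groups: <K> = -A^12 + A^8 - A^4 + 3 - A^-4 + A^-8 - A^-12
Normalise by the writhe: (-A^3)^(-w) = (-A^3)^(0) = 1, so f(A) = 1 * <K> = -A^12 + A^8 - A^4 + 3 - A^-4 + A^-8 - A^-12.
Substitute A = t^(-1/4), i.e. A^e → t^(-e/4): V(t) = -t^3 + t^2 - t + 3 - t^-1 + t^-2 - t^-3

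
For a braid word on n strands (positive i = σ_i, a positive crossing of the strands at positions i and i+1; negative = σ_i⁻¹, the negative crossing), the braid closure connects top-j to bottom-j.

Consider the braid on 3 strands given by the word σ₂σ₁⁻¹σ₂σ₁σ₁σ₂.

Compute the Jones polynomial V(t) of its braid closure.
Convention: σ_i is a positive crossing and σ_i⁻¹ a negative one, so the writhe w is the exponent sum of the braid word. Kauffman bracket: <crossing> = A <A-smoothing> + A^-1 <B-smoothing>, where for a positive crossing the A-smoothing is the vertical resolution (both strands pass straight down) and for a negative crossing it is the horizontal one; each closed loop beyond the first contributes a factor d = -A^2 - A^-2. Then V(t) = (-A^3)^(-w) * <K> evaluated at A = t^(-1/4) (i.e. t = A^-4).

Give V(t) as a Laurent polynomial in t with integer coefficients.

Braid: s2 s1^-1 s2 s1 s1 s2 on 3 strands, 6 crossings.
Writhe w = (#positive) - (#negative) = 5 - 1 = 4.
Enumerate smoothing states for the bracket polynomial. There are 2^6 = 64 states.
Each crossing splits two ways (0=vertical, 1=horizontal). The state's weight is A^(#A-smoothings - #B-smoothings) * d^(loops - 1).
Tabulate the states by total A-exponent and number of loops L (A-exp: L × count):
  A^6: L=2 ×1
  A^4: L=1 ×3, L=3 ×3
  A^2: L=2 ×14, L=4 ×1
  A^0: L=1 ×10, L=3 ×10
  A^-2: L=2 ×13, L=4 ×2
  A^-4: L=3 ×6
  A^-6: L=4 ×1
Each group contributes A^e * Σ count * d^(L-1):
Powers of d = -A^2 - A^-2: d^2 = A^4 + 2 + A^-4; d^3 = -A^6 - 3*A^2 - 3*A^-2 - A^-6.
  A^6 * (d) = -A^8 - A^4
  A^4 * (3 + 3*d^2) = 3*A^8 + 9*A^4 + 3
  A^2 * (14*d + d^3) = -A^8 - 17*A^4 - 17 - A^-4
  A^0 * (10 + 10*d^2) = 10*A^4 + 30 + 10*A^-4
  A^-2 * (13*d + 2*d^3) = -2*A^4 - 19 - 19*A^-4 - 2*A^-8
  A^-4 * (6*d^2) = 6 + 12*A^-4 + 6*A^-8
  A^-6 * (d^3) = -1 - 3*A^-4 - 3*A^-8 - A^-12
Summing the groups: <K> = A^8 - A^4 + 2 - A^-4 + A^-8 - A^-12
Normalise by the writhe: (-A^3)^(-w) = (-A^3)^(-4) = A^-12, so f(A) = A^-12 * <K> = A^-4 - A^-8 + 2*A^-12 - A^-16 + A^-20 - A^-24.
Substitute A = t^(-1/4), i.e. A^e → t^(-e/4): V(t) = -t^6 + t^5 - t^4 + 2*t^3 - t^2 + t

Answer: -t^6 + t^5 - t^4 + 2*t^3 - t^2 + t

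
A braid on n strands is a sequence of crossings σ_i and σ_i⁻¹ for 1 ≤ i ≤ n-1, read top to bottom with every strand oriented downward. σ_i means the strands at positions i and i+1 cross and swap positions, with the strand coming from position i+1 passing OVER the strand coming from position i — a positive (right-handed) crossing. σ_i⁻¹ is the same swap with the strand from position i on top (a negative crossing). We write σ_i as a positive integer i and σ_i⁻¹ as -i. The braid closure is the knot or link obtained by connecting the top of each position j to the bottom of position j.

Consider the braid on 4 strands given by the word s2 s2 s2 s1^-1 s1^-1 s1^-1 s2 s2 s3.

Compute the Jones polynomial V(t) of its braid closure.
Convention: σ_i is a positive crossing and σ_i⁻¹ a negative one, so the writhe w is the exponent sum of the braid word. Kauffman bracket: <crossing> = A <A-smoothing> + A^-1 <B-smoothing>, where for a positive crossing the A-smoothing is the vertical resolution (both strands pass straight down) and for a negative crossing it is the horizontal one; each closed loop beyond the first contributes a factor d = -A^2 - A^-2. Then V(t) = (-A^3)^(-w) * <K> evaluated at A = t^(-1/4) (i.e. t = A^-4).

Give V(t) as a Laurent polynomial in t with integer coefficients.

The presented braid s2 s2 s2 s1^-1 s1^-1 s1^-1 s2 s2 s3 on 4 strands reduces by inverse Markov moves (closure unchanged at each step):
  Destabilize: the word has the form β·s3 where s3 occurs only as the final letter (β ∈ B_3); drop it and the last strand → 3 strands.
Reduced to β = s2 s2 s2 s1^-1 s1^-1 s1^-1 s2 s2 on 3 strands, 8 crossings.
Compute on β:
Braid: s2 s2 s2 s1^-1 s1^-1 s1^-1 s2 s2 on 3 strands, 8 crossings.
Writhe w = (#positive) - (#negative) = 5 - 3 = 2.
Enumerate smoothing states for the bracket polynomial. There are 2^8 = 256 states.
For each crossing: s=0 is the vertical smoothing, s=1 horizontal. Crossing k contributes A^(sign_k * (1 - 2*s_k)); loop factor d = -A^2 - A^-2.
Tabulate the states by total A-exponent and number of loops L (A-exp: L × count):
  A^8: L=4 ×1
  A^6: L=3 ×8
  A^4: L=2 ×18, L=4 ×10
  A^2: L=1 ×15, L=3 ×31, L=5 ×10
  A^0: L=2 ×35, L=4 ×30, L=6 ×5
  A^-2: L=3 ×40, L=5 ×15, L=7 ×1
  A^-4: L=4 ×25, L=6 ×3
  A^-6: L=5 ×8
  A^-8: L=6 ×1
Each group contributes A^e * Σ count * d^(L-1):
Powers of d = -A^2 - A^-2: d^2 = A^4 + 2 + A^-4; d^3 = -A^6 - 3*A^2 - 3*A^-2 - A^-6; d^4 = A^8 + 4*A^4 + 6 + 4*A^-4 + A^-8; d^5 = -A^10 - 5*A^6 - 10*A^2 - 10*A^-2 - 5*A^-6 - A^-10; d^6 = A^12 + 6*A^8 + 15*A^4 + 20 + 15*A^-4 + 6*A^-8 + A^-12.
  A^8 * (d^3) = -A^14 - 3*A^10 - 3*A^6 - A^2
  A^6 * (8*d^2) = 8*A^10 + 16*A^6 + 8*A^2
  A^4 * (18*d + 10*d^3) = -10*A^10 - 48*A^6 - 48*A^2 - 10*A^-2
  A^2 * (15 + 31*d^2 + 10*d^4) = 10*A^10 + 71*A^6 + 137*A^2 + 71*A^-2 + 10*A^-6
  A^0 * (35*d + 30*d^3 + 5*d^5) = -5*A^10 - 55*A^6 - 175*A^2 - 175*A^-2 - 55*A^-6 - 5*A^-10
  A^-2 * (40*d^2 + 15*d^4 + d^6) = A^10 + 21*A^6 + 115*A^2 + 190*A^-2 + 115*A^-6 + 21*A^-10 + A^-14
  A^-4 * (25*d^3 + 3*d^5) = -3*A^6 - 40*A^2 - 105*A^-2 - 105*A^-6 - 40*A^-10 - 3*A^-14
  A^-6 * (8*d^4) = 8*A^2 + 32*A^-2 + 48*A^-6 + 32*A^-10 + 8*A^-14
  A^-8 * (d^5) = -A^2 - 5*A^-2 - 10*A^-6 - 10*A^-10 - 5*A^-14 - A^-18
Summing the groups: <K> = -A^14 + A^10 - A^6 + 3*A^2 - 2*A^-2 + 3*A^-6 - 2*A^-10 + A^-14 - A^-18
Normalise by the writhe: (-A^3)^(-w) = (-A^3)^(-2) = A^-6, so f(A) = A^-6 * <K> = -A^8 + A^4 - 1 + 3*A^-4 - 2*A^-8 + 3*A^-12 - 2*A^-16 + A^-20 - A^-24.
Substitute A = t^(-1/4), i.e. A^e → t^(-e/4): V(t) = -t^6 + t^5 - 2*t^4 + 3*t^3 - 2*t^2 + 3*t - 1 + t^-1 - t^-2

Answer: -t^6 + t^5 - 2*t^4 + 3*t^3 - 2*t^2 + 3*t - 1 + t^-1 - t^-2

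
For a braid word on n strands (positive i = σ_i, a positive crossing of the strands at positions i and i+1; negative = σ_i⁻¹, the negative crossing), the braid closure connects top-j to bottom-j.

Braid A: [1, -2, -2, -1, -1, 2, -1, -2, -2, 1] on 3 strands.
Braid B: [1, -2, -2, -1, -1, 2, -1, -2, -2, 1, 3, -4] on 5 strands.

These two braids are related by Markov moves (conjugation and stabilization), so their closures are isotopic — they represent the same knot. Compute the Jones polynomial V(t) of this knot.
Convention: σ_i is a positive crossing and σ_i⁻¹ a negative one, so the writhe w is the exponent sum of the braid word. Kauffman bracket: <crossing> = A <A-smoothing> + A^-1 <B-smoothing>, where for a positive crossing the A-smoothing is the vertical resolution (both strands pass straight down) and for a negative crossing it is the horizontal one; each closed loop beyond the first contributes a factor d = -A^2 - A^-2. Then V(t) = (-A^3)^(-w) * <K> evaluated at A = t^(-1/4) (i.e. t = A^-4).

-1 + 4*t^-1 - 5*t^-2 + 7*t^-3 - 7*t^-4 + 6*t^-5 - 5*t^-6 + 3*t^-7 - t^-8

Derivation:
Markov-equivalent braids have isotopic closures, hence identical knot invariants. Strip the Markov moves from each word to reach a common short braid β, then compute V(t) once on β.
Braid A: s1 s2^-1 s2^-1 s1^-1 s1^-1 s2 s1^-1 s2^-1 s2^-1 s1 on 3 strands has no conjugating prefix/suffix or stabilization to strip; take β = s1 s2^-1 s2^-1 s1^-1 s1^-1 s2 s1^-1 s2^-1 s2^-1 s1.
Braid B: s1 s2^-1 s2^-1 s1^-1 s1^-1 s2 s1^-1 s2^-1 s2^-1 s1 s3 s4^-1 on 5 strands reduces by inverse Markov moves (closure unchanged at each step):
  Destabilize: the word has the form β·s4^-1 where s4^-1 occurs only as the final letter (β ∈ B_4); drop it and the last strand → 4 strands.
  Destabilize: the word has the form β·s3 where s3 occurs only as the final letter (β ∈ B_3); drop it and the last strand → 3 strands.
Reduced to β = s1 s2^-1 s2^-1 s1^-1 s1^-1 s2 s1^-1 s2^-1 s2^-1 s1 on 3 strands, 10 crossings.
Both give the same β = s1 s2^-1 s2^-1 s1^-1 s1^-1 s2 s1^-1 s2^-1 s2^-1 s1 on 3 strands, so one state sum suffices:
Braid: s1 s2^-1 s2^-1 s1^-1 s1^-1 s2 s1^-1 s2^-1 s2^-1 s1 on 3 strands, 10 crossings.
Writhe w = (#positive) - (#negative) = 3 - 7 = -4.
Enumerate smoothing states for the bracket polynomial. There are 2^10 = 1024 states.
Smooth each crossing (0=||, 1=⌣⌢); contribution A^(Σ sign_k(1-2s_k)) * d^(L-1).
Tabulate the states by total A-exponent and number of loops L (A-exp: L × count):
  A^10: L=6 ×1
  A^8: L=5 ×10
  A^6: L=4 ×43, L=6 ×2
  A^4: L=3 ×98, L=5 ×22
  A^2: L=2 ×118, L=4 ×88, L=6 ×4
  A^0: L=1 ×60, L=3 ×162, L=5 ×30
  A^-2: L=2 ×128, L=4 ×79, L=6 ×3
  A^-4: L=1 ×23, L=3 ×84, L=5 ×13
  A^-6: L=2 ×27, L=4 ×18
  A^-8: L=1 ×2, L=3 ×8
  A^-10: L=2 ×1
Each group contributes A^e * Σ count * d^(L-1):
Powers of d = -A^2 - A^-2: d^2 = A^4 + 2 + A^-4; d^3 = -A^6 - 3*A^2 - 3*A^-2 - A^-6; d^4 = A^8 + 4*A^4 + 6 + 4*A^-4 + A^-8; d^5 = -A^10 - 5*A^6 - 10*A^2 - 10*A^-2 - 5*A^-6 - A^-10.
  A^10 * (d^5) = -A^20 - 5*A^16 - 10*A^12 - 10*A^8 - 5*A^4 - 1
  A^8 * (10*d^4) = 10*A^16 + 40*A^12 + 60*A^8 + 40*A^4 + 10
  A^6 * (43*d^3 + 2*d^5) = -2*A^16 - 53*A^12 - 149*A^8 - 149*A^4 - 53 - 2*A^-4
  A^4 * (98*d^2 + 22*d^4) = 22*A^12 + 186*A^8 + 328*A^4 + 186 + 22*A^-4
  A^2 * (118*d + 88*d^3 + 4*d^5) = -4*A^12 - 108*A^8 - 422*A^4 - 422 - 108*A^-4 - 4*A^-8
  A^0 * (60 + 162*d^2 + 30*d^4) = 30*A^8 + 282*A^4 + 564 + 282*A^-4 + 30*A^-8
  A^-2 * (128*d + 79*d^3 + 3*d^5) = -3*A^8 - 94*A^4 - 395 - 395*A^-4 - 94*A^-8 - 3*A^-12
  A^-4 * (23 + 84*d^2 + 13*d^4) = 13*A^4 + 136 + 269*A^-4 + 136*A^-8 + 13*A^-12
  A^-6 * (27*d + 18*d^3) = -18 - 81*A^-4 - 81*A^-8 - 18*A^-12
  A^-8 * (2 + 8*d^2) = 8*A^-4 + 18*A^-8 + 8*A^-12
  A^-10 * (d) = -A^-8 - A^-12
Summing the groups: <K> = -A^20 + 3*A^16 - 5*A^12 + 6*A^8 - 7*A^4 + 7 - 5*A^-4 + 4*A^-8 - A^-12
Normalise by the writhe: (-A^3)^(-w) = (-A^3)^(4) = A^12, so f(A) = A^12 * <K> = -A^32 + 3*A^28 - 5*A^24 + 6*A^20 - 7*A^16 + 7*A^12 - 5*A^8 + 4*A^4 - 1.
Substitute A = t^(-1/4), i.e. A^e → t^(-e/4): V(t) = -1 + 4*t^-1 - 5*t^-2 + 7*t^-3 - 7*t^-4 + 6*t^-5 - 5*t^-6 + 3*t^-7 - t^-8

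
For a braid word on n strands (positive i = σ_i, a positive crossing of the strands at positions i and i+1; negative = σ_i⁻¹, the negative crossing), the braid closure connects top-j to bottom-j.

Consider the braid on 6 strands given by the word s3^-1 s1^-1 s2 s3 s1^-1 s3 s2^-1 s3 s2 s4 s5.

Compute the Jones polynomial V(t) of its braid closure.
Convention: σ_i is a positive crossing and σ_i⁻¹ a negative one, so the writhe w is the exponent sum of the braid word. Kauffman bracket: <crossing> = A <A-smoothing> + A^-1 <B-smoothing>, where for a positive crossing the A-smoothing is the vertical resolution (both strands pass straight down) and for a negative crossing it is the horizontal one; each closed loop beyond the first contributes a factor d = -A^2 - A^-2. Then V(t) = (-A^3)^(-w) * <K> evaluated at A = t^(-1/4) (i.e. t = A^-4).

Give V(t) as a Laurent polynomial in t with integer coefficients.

-t^5 + 2*t^4 - 2*t^3 + 3*t^2 - 3*t + 3 - 2*t^-1 + t^-2

Derivation:
The presented braid s3^-1 s1^-1 s2 s3 s1^-1 s3 s2^-1 s3 s2 s4 s5 on 6 strands reduces by inverse Markov moves (closure unchanged at each step):
  Destabilize: the word has the form β·s5 where s5 occurs only as the final letter (β ∈ B_5); drop it and the last strand → 5 strands.
  Destabilize: the word has the form β·s4 where s4 occurs only as the final letter (β ∈ B_4); drop it and the last strand → 4 strands.
Reduced to β = s3^-1 s1^-1 s2 s3 s1^-1 s3 s2^-1 s3 s2 on 4 strands, 9 crossings.
Compute on β:
Braid: s3^-1 s1^-1 s2 s3 s1^-1 s3 s2^-1 s3 s2 on 4 strands, 9 crossings.
Writhe w = (#positive) - (#negative) = 5 - 4 = 1.
State-sum expansion of <K>. There are 2^9 = 512 states.
Smooth each crossing (0=||, 1=⌣⌢); contribution A^(Σ sign_k(1-2s_k)) * d^(L-1).
Tabulate the states by total A-exponent and number of loops L (A-exp: L × count):
  A^9: L=2 ×1
  A^7: L=1 ×3, L=3 ×6
  A^5: L=2 ×26, L=4 ×10
  A^3: L=1 ×21, L=3 ×58, L=5 ×5
  A^1: L=2 ×86, L=4 ×39, L=6 ×1
  A^-1: L=1 ×35, L=3 ×80, L=5 ×11
  A^-3: L=2 ×53, L=4 ×30, L=6 ×1
  A^-5: L=3 ×32, L=5 ×4
  A^-7: L=4 ×9
  A^-9: L=5 ×1
Each group contributes A^e * Σ count * d^(L-1):
Powers of d = -A^2 - A^-2: d^2 = A^4 + 2 + A^-4; d^3 = -A^6 - 3*A^2 - 3*A^-2 - A^-6; d^4 = A^8 + 4*A^4 + 6 + 4*A^-4 + A^-8; d^5 = -A^10 - 5*A^6 - 10*A^2 - 10*A^-2 - 5*A^-6 - A^-10.
  A^9 * (d) = -A^11 - A^7
  A^7 * (3 + 6*d^2) = 6*A^11 + 15*A^7 + 6*A^3
  A^5 * (26*d + 10*d^3) = -10*A^11 - 56*A^7 - 56*A^3 - 10*A^-1
  A^3 * (21 + 58*d^2 + 5*d^4) = 5*A^11 + 78*A^7 + 167*A^3 + 78*A^-1 + 5*A^-5
  A^1 * (86*d + 39*d^3 + d^5) = -A^11 - 44*A^7 - 213*A^3 - 213*A^-1 - 44*A^-5 - A^-9
  A^-1 * (35 + 80*d^2 + 11*d^4) = 11*A^7 + 124*A^3 + 261*A^-1 + 124*A^-5 + 11*A^-9
  A^-3 * (53*d + 30*d^3 + d^5) = -A^7 - 35*A^3 - 153*A^-1 - 153*A^-5 - 35*A^-9 - A^-13
  A^-5 * (32*d^2 + 4*d^4) = 4*A^3 + 48*A^-1 + 88*A^-5 + 48*A^-9 + 4*A^-13
  A^-7 * (9*d^3) = -9*A^-1 - 27*A^-5 - 27*A^-9 - 9*A^-13
  A^-9 * (d^4) = A^-1 + 4*A^-5 + 6*A^-9 + 4*A^-13 + A^-17
Summing the groups: <K> = -A^11 + 2*A^7 - 3*A^3 + 3*A^-1 - 3*A^-5 + 2*A^-9 - 2*A^-13 + A^-17
Normalise by the writhe: (-A^3)^(-w) = (-A^3)^(-1) = -A^-3, so f(A) = -A^-3 * <K> = A^8 - 2*A^4 + 3 - 3*A^-4 + 3*A^-8 - 2*A^-12 + 2*A^-16 - A^-20.
Substitute A = t^(-1/4), i.e. A^e → t^(-e/4): V(t) = -t^5 + 2*t^4 - 2*t^3 + 3*t^2 - 3*t + 3 - 2*t^-1 + t^-2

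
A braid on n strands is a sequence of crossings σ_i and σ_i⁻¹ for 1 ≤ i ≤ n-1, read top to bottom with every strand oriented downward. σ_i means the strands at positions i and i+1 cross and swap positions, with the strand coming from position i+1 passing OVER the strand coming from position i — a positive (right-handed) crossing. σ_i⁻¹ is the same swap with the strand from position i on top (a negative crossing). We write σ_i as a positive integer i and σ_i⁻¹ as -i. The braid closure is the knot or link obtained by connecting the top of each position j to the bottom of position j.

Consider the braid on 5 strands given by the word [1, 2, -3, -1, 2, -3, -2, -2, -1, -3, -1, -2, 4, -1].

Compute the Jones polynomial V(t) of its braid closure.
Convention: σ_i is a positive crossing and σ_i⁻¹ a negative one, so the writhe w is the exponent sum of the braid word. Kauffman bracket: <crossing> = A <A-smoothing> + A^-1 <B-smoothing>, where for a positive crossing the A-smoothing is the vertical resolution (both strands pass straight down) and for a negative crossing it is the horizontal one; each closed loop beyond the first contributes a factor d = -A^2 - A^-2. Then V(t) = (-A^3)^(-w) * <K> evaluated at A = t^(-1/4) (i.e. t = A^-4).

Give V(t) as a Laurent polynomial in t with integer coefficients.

The presented braid s1 s2 s3^-1 s1^-1 s2 s3^-1 s2^-1 s2^-1 s1^-1 s3^-1 s1^-1 s2^-1 s4 s1^-1 on 5 strands reduces by inverse Markov moves (closure unchanged at each step):
  Deconjugate: the word is γ·β·γ⁻¹ with γ = s1 (prefix) and γ⁻¹ = s1^-1 (suffix); strip both.
  Destabilize: the word has the form β·s4 where s4 occurs only as the final letter (β ∈ B_4); drop it and the last strand → 4 strands.
  Deconjugate: the word is γ·β·γ⁻¹ with γ = s2 (prefix) and γ⁻¹ = s2^-1 (suffix); strip both.
Reduced to β = s3^-1 s1^-1 s2 s3^-1 s2^-1 s2^-1 s1^-1 s3^-1 s1^-1 on 4 strands, 9 crossings.
Compute on β:
Braid: s3^-1 s1^-1 s2 s3^-1 s2^-1 s2^-1 s1^-1 s3^-1 s1^-1 on 4 strands, 9 crossings.
Writhe w = (#positive) - (#negative) = 1 - 8 = -7.
Enumerate smoothing states for the bracket polynomial. There are 2^9 = 512 states.
Smooth each crossing (0=||, 1=⌣⌢); contribution A^(Σ sign_k(1-2s_k)) * d^(L-1).
Tabulate the states by total A-exponent and number of loops L (A-exp: L × count):
  A^9: L=6 ×1
  A^7: L=5 ×9
  A^5: L=4 ×34, L=6 ×2
  A^3: L=3 ×67, L=5 ×17
  A^1: L=2 ×69, L=4 ×56, L=6 ×1
  A^-1: L=1 ×30, L=3 ×88, L=5 ×8
  A^-3: L=2 ×61, L=4 ×23
  A^-5: L=1 ×9, L=3 ×26, L=5 ×1
  A^-7: L=2 ×6, L=4 ×3
  A^-9: L=3 ×1
Each group contributes A^e * Σ count * d^(L-1):
Powers of d = -A^2 - A^-2: d^2 = A^4 + 2 + A^-4; d^3 = -A^6 - 3*A^2 - 3*A^-2 - A^-6; d^4 = A^8 + 4*A^4 + 6 + 4*A^-4 + A^-8; d^5 = -A^10 - 5*A^6 - 10*A^2 - 10*A^-2 - 5*A^-6 - A^-10.
  A^9 * (d^5) = -A^19 - 5*A^15 - 10*A^11 - 10*A^7 - 5*A^3 - A^-1
  A^7 * (9*d^4) = 9*A^15 + 36*A^11 + 54*A^7 + 36*A^3 + 9*A^-1
  A^5 * (34*d^3 + 2*d^5) = -2*A^15 - 44*A^11 - 122*A^7 - 122*A^3 - 44*A^-1 - 2*A^-5
  A^3 * (67*d^2 + 17*d^4) = 17*A^11 + 135*A^7 + 236*A^3 + 135*A^-1 + 17*A^-5
  A^1 * (69*d + 56*d^3 + d^5) = -A^11 - 61*A^7 - 247*A^3 - 247*A^-1 - 61*A^-5 - A^-9
  A^-1 * (30 + 88*d^2 + 8*d^4) = 8*A^7 + 120*A^3 + 254*A^-1 + 120*A^-5 + 8*A^-9
  A^-3 * (61*d + 23*d^3) = -23*A^3 - 130*A^-1 - 130*A^-5 - 23*A^-9
  A^-5 * (9 + 26*d^2 + d^4) = A^3 + 30*A^-1 + 67*A^-5 + 30*A^-9 + A^-13
  A^-7 * (6*d + 3*d^3) = -3*A^-1 - 15*A^-5 - 15*A^-9 - 3*A^-13
  A^-9 * (d^2) = A^-5 + 2*A^-9 + A^-13
Summing the groups: <K> = -A^19 + 2*A^15 - 2*A^11 + 4*A^7 - 4*A^3 + 3*A^-1 - 3*A^-5 + A^-9 - A^-13
Normalise by the writhe: (-A^3)^(-w) = (-A^3)^(7) = -A^21, so f(A) = -A^21 * <K> = A^40 - 2*A^36 + 2*A^32 - 4*A^28 + 4*A^24 - 3*A^20 + 3*A^16 - A^12 + A^8.
Substitute A = t^(-1/4), i.e. A^e → t^(-e/4): V(t) = t^-2 - t^-3 + 3*t^-4 - 3*t^-5 + 4*t^-6 - 4*t^-7 + 2*t^-8 - 2*t^-9 + t^-10

Answer: t^-2 - t^-3 + 3*t^-4 - 3*t^-5 + 4*t^-6 - 4*t^-7 + 2*t^-8 - 2*t^-9 + t^-10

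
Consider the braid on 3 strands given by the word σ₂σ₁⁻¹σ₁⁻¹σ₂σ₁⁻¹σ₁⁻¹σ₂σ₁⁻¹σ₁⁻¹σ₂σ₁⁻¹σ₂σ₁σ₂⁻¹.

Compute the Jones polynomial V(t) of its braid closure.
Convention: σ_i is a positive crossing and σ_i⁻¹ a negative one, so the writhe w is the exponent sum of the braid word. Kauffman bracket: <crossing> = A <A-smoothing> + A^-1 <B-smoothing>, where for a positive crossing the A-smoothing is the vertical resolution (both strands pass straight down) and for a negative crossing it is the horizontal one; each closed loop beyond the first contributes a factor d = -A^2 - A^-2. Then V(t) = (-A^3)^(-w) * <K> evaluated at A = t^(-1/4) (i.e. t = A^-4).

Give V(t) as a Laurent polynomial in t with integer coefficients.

t^3 - 4*t^2 + 8*t - 11 + 15*t^-1 - 16*t^-2 + 15*t^-3 - 12*t^-4 + 8*t^-5 - 4*t^-6 + t^-7

Derivation:
The presented braid s2 s1^-1 s1^-1 s2 s1^-1 s1^-1 s2 s1^-1 s1^-1 s2 s1^-1 s2 s1 s2^-1 on 3 strands reduces by inverse Markov moves (closure unchanged at each step):
  Deconjugate: the word is γ·β·γ⁻¹ with γ = s2 s1^-1 (prefix) and γ⁻¹ = s1 s2^-1 (suffix); strip both.
Reduced to β = s1^-1 s2 s1^-1 s1^-1 s2 s1^-1 s1^-1 s2 s1^-1 s2 on 3 strands, 10 crossings.
Compute on β:
Braid: s1^-1 s2 s1^-1 s1^-1 s2 s1^-1 s1^-1 s2 s1^-1 s2 on 3 strands, 10 crossings.
Writhe w = (#positive) - (#negative) = 4 - 6 = -2.
State-sum expansion of <K>. There are 2^10 = 1024 states.
Smooth each crossing (0=||, 1=⌣⌢); contribution A^(Σ sign_k(1-2s_k)) * d^(L-1).
Tabulate the states by total A-exponent and number of loops L (A-exp: L × count):
  A^10: L=7 ×1
  A^8: L=6 ×10
  A^6: L=5 ×45
  A^4: L=4 ×118, L=6 ×2
  A^2: L=3 ×193, L=5 ×17
  A^0: L=2 ×192, L=4 ×59, L=6 ×1
  A^-2: L=1 ×95, L=3 ×108, L=5 ×7
  A^-4: L=2 ×95, L=4 ×25
  A^-6: L=3 ×43, L=5 ×2
  A^-8: L=4 ×10
  A^-10: L=5 ×1
Each group contributes A^e * Σ count * d^(L-1):
Powers of d = -A^2 - A^-2: d^2 = A^4 + 2 + A^-4; d^3 = -A^6 - 3*A^2 - 3*A^-2 - A^-6; d^4 = A^8 + 4*A^4 + 6 + 4*A^-4 + A^-8; d^5 = -A^10 - 5*A^6 - 10*A^2 - 10*A^-2 - 5*A^-6 - A^-10; d^6 = A^12 + 6*A^8 + 15*A^4 + 20 + 15*A^-4 + 6*A^-8 + A^-12.
  A^10 * (d^6) = A^22 + 6*A^18 + 15*A^14 + 20*A^10 + 15*A^6 + 6*A^2 + A^-2
  A^8 * (10*d^5) = -10*A^18 - 50*A^14 - 100*A^10 - 100*A^6 - 50*A^2 - 10*A^-2
  A^6 * (45*d^4) = 45*A^14 + 180*A^10 + 270*A^6 + 180*A^2 + 45*A^-2
  A^4 * (118*d^3 + 2*d^5) = -2*A^14 - 128*A^10 - 374*A^6 - 374*A^2 - 128*A^-2 - 2*A^-6
  A^2 * (193*d^2 + 17*d^4) = 17*A^10 + 261*A^6 + 488*A^2 + 261*A^-2 + 17*A^-6
  A^0 * (192*d + 59*d^3 + d^5) = -A^10 - 64*A^6 - 379*A^2 - 379*A^-2 - 64*A^-6 - A^-10
  A^-2 * (95 + 108*d^2 + 7*d^4) = 7*A^6 + 136*A^2 + 353*A^-2 + 136*A^-6 + 7*A^-10
  A^-4 * (95*d + 25*d^3) = -25*A^2 - 170*A^-2 - 170*A^-6 - 25*A^-10
  A^-6 * (43*d^2 + 2*d^4) = 2*A^2 + 51*A^-2 + 98*A^-6 + 51*A^-10 + 2*A^-14
  A^-8 * (10*d^3) = -10*A^-2 - 30*A^-6 - 30*A^-10 - 10*A^-14
  A^-10 * (d^4) = A^-2 + 4*A^-6 + 6*A^-10 + 4*A^-14 + A^-18
Summing the groups: <K> = A^22 - 4*A^18 + 8*A^14 - 12*A^10 + 15*A^6 - 16*A^2 + 15*A^-2 - 11*A^-6 + 8*A^-10 - 4*A^-14 + A^-18
Normalise by the writhe: (-A^3)^(-w) = (-A^3)^(2) = A^6, so f(A) = A^6 * <K> = A^28 - 4*A^24 + 8*A^20 - 12*A^16 + 15*A^12 - 16*A^8 + 15*A^4 - 11 + 8*A^-4 - 4*A^-8 + A^-12.
Substitute A = t^(-1/4), i.e. A^e → t^(-e/4): V(t) = t^3 - 4*t^2 + 8*t - 11 + 15*t^-1 - 16*t^-2 + 15*t^-3 - 12*t^-4 + 8*t^-5 - 4*t^-6 + t^-7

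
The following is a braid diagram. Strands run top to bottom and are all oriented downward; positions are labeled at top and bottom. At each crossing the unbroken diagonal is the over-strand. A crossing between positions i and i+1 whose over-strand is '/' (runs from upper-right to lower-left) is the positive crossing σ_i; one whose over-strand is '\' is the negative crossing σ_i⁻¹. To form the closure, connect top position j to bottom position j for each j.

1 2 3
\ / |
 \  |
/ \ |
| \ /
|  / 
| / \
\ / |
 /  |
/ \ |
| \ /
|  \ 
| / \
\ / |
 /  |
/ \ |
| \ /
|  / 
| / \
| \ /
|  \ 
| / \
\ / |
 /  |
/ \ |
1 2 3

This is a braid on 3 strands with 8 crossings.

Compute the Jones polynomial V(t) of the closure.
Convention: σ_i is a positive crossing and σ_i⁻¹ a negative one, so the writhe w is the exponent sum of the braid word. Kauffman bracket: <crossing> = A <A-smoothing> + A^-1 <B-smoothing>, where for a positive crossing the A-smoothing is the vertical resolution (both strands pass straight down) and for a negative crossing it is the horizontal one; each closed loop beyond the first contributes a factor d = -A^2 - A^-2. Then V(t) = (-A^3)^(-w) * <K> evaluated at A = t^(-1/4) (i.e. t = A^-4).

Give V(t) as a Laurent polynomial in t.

1

Derivation:
Reading the diagram top to bottom ('/'-over between positions i,i+1 = s_i, '\'-over = s_i^-1): braid word = s1^-1 s2 s1 s2^-1 s1 s2 s2^-1 s1.
The presented braid s1^-1 s2 s1 s2^-1 s1 s2 s2^-1 s1 on 3 strands reduces by inverse Markov moves (closure unchanged at each step):
  Deconjugate: the word is γ·β·γ⁻¹ with γ = s1^-1 s2 (prefix) and γ⁻¹ = s2^-1 s1 (suffix); strip both.
Reduced to β = s1 s2^-1 s1 s2 on 3 strands, 4 crossings.
Compute on β:
Braid: s1 s2^-1 s1 s2 on 3 strands, 4 crossings.
Writhe w = (#positive) - (#negative) = 3 - 1 = 2.
State-sum expansion of <K>. There are 2^4 = 16 states.
Each crossing splits two ways (0=vertical, 1=horizontal). The state's weight is A^(#A-smoothings - #B-smoothings) * d^(loops - 1).
  state 0000: A-exp=+2, loops=3, term = A^2 * d^2
  state 0001: A-exp=+0, loops=2, term = A^0 * d^1
  state 0010: A-exp=+0, loops=2, term = A^0 * d^1
  state 0011: A-exp=-2, loops=1, term = A^-2 * d^0
  state 0100: A-exp=+4, loops=2, term = A^4 * d^1
  state 0101: A-exp=+2, loops=3, term = A^2 * d^2
  state 0110: A-exp=+2, loops=1, term = A^2 * d^0
  state 0111: A-exp=+0, loops=2, term = A^0 * d^1
  state 1000: A-exp=+0, loops=2, term = A^0 * d^1
  state 1001: A-exp=-2, loops=1, term = A^-2 * d^0
  state 1010: A-exp=-2, loops=3, term = A^-2 * d^2
  state 1011: A-exp=-4, loops=2, term = A^-4 * d^1
  state 1100: A-exp=+2, loops=1, term = A^2 * d^0
  state 1101: A-exp=+0, loops=2, term = A^0 * d^1
  state 1110: A-exp=+0, loops=2, term = A^0 * d^1
  state 1111: A-exp=-2, loops=1, term = A^-2 * d^0
Collect the terms by A-exponent (count of states per loop number):
Powers of d = -A^2 - A^-2: d^2 = A^4 + 2 + A^-4.
  A^4 * (d) = -A^6 - A^2
  A^2 * (2 + 2*d^2) = 2*A^6 + 6*A^2 + 2*A^-2
  A^0 * (6*d) = -6*A^2 - 6*A^-2
  A^-2 * (3 + d^2) = A^2 + 5*A^-2 + A^-6
  A^-4 * (d) = -A^-2 - A^-6
Summing the groups: <K> = A^6
Normalise by the writhe: (-A^3)^(-w) = (-A^3)^(-2) = A^-6, so f(A) = A^-6 * <K> = 1.
Substitute A = t^(-1/4), i.e. A^e → t^(-e/4): V(t) = 1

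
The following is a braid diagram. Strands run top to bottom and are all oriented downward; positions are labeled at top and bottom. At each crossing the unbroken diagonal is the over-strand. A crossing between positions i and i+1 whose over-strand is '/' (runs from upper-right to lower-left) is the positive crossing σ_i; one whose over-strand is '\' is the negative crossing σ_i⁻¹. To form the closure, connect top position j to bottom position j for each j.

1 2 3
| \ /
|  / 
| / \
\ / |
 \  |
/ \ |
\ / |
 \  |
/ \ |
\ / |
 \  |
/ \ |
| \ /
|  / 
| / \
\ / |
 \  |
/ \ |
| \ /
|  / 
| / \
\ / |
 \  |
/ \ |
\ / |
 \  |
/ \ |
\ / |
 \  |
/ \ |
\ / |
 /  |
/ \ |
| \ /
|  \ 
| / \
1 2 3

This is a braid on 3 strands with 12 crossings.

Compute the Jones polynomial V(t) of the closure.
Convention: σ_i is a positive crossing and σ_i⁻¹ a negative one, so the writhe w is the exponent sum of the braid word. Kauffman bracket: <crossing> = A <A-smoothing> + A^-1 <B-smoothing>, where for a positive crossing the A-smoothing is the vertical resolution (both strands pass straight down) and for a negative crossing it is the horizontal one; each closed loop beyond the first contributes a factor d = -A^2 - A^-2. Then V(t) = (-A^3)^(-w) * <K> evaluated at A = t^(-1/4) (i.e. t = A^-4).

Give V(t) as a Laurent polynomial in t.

Reading the diagram top to bottom ('/'-over between positions i,i+1 = s_i, '\'-over = s_i^-1): braid word = s2 s1^-1 s1^-1 s1^-1 s2 s1^-1 s2 s1^-1 s1^-1 s1^-1 s1 s2^-1.
The presented braid s2 s1^-1 s1^-1 s1^-1 s2 s1^-1 s2 s1^-1 s1^-1 s1^-1 s1 s2^-1 on 3 strands reduces by inverse Markov moves (closure unchanged at each step):
  Deconjugate: the word is γ·β·γ⁻¹ with γ = s2 s1^-1 (prefix) and γ⁻¹ = s1 s2^-1 (suffix); strip both.
Reduced to β = s1^-1 s1^-1 s2 s1^-1 s2 s1^-1 s1^-1 s1^-1 on 3 strands, 8 crossings.
Compute on β:
Braid: s1^-1 s1^-1 s2 s1^-1 s2 s1^-1 s1^-1 s1^-1 on 3 strands, 8 crossings.
Writhe w = (#positive) - (#negative) = 2 - 6 = -4.
State-sum expansion of <K>. There are 2^8 = 256 states.
Smooth each crossing (0=||, 1=⌣⌢); contribution A^(Σ sign_k(1-2s_k)) * d^(L-1).
Tabulate the states by total A-exponent and number of loops L (A-exp: L × count):
  A^8: L=7 ×1
  A^6: L=6 ×8
  A^4: L=5 ×28
  A^2: L=4 ×55, L=6 ×1
  A^0: L=3 ×65, L=5 ×5
  A^-2: L=2 ×46, L=4 ×10
  A^-4: L=1 ×17, L=3 ×11
  A^-6: L=2 ×8
  A^-8: L=3 ×1
Each group contributes A^e * Σ count * d^(L-1):
Powers of d = -A^2 - A^-2: d^2 = A^4 + 2 + A^-4; d^3 = -A^6 - 3*A^2 - 3*A^-2 - A^-6; d^4 = A^8 + 4*A^4 + 6 + 4*A^-4 + A^-8; d^5 = -A^10 - 5*A^6 - 10*A^2 - 10*A^-2 - 5*A^-6 - A^-10; d^6 = A^12 + 6*A^8 + 15*A^4 + 20 + 15*A^-4 + 6*A^-8 + A^-12.
  A^8 * (d^6) = A^20 + 6*A^16 + 15*A^12 + 20*A^8 + 15*A^4 + 6 + A^-4
  A^6 * (8*d^5) = -8*A^16 - 40*A^12 - 80*A^8 - 80*A^4 - 40 - 8*A^-4
  A^4 * (28*d^4) = 28*A^12 + 112*A^8 + 168*A^4 + 112 + 28*A^-4
  A^2 * (55*d^3 + d^5) = -A^12 - 60*A^8 - 175*A^4 - 175 - 60*A^-4 - A^-8
  A^0 * (65*d^2 + 5*d^4) = 5*A^8 + 85*A^4 + 160 + 85*A^-4 + 5*A^-8
  A^-2 * (46*d + 10*d^3) = -10*A^4 - 76 - 76*A^-4 - 10*A^-8
  A^-4 * (17 + 11*d^2) = 11 + 39*A^-4 + 11*A^-8
  A^-6 * (8*d) = -8*A^-4 - 8*A^-8
  A^-8 * (d^2) = A^-4 + 2*A^-8 + A^-12
Summing the groups: <K> = A^20 - 2*A^16 + 2*A^12 - 3*A^8 + 3*A^4 - 2 + 2*A^-4 - A^-8 + A^-12
Normalise by the writhe: (-A^3)^(-w) = (-A^3)^(4) = A^12, so f(A) = A^12 * <K> = A^32 - 2*A^28 + 2*A^24 - 3*A^20 + 3*A^16 - 2*A^12 + 2*A^8 - A^4 + 1.
Substitute A = t^(-1/4), i.e. A^e → t^(-e/4): V(t) = 1 - t^-1 + 2*t^-2 - 2*t^-3 + 3*t^-4 - 3*t^-5 + 2*t^-6 - 2*t^-7 + t^-8

Answer: 1 - t^-1 + 2*t^-2 - 2*t^-3 + 3*t^-4 - 3*t^-5 + 2*t^-6 - 2*t^-7 + t^-8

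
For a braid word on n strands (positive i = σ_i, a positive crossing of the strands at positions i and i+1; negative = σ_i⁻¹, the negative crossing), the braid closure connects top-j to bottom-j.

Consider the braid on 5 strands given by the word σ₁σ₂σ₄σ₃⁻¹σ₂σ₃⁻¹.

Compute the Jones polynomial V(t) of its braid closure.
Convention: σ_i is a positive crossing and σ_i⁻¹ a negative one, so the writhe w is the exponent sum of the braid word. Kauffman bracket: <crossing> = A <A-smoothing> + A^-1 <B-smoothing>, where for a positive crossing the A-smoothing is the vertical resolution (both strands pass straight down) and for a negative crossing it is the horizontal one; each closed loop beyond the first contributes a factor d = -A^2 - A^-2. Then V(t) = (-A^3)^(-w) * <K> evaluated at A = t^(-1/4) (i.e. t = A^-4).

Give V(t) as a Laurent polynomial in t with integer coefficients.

Braid: s1 s2 s4 s3^-1 s2 s3^-1 on 5 strands, 6 crossings.
Writhe w = (#positive) - (#negative) = 4 - 2 = 2.
Computing the Kauffman bracket via state sum. There are 2^6 = 64 states.
For each crossing: s=0 is the vertical smoothing, s=1 horizontal. Crossing k contributes A^(sign_k * (1 - 2*s_k)); loop factor d = -A^2 - A^-2.
Tabulate the states by total A-exponent and number of loops L (A-exp: L × count):
  A^6: L=5 ×1
  A^4: L=4 ×6
  A^2: L=3 ×14, L=5 ×1
  A^0: L=2 ×14, L=4 ×6
  A^-2: L=1 ×5, L=3 ×9, L=5 ×1
  A^-4: L=2 ×4, L=4 ×2
  A^-6: L=3 ×1
Each group contributes A^e * Σ count * d^(L-1):
Powers of d = -A^2 - A^-2: d^2 = A^4 + 2 + A^-4; d^3 = -A^6 - 3*A^2 - 3*A^-2 - A^-6; d^4 = A^8 + 4*A^4 + 6 + 4*A^-4 + A^-8.
  A^6 * (d^4) = A^14 + 4*A^10 + 6*A^6 + 4*A^2 + A^-2
  A^4 * (6*d^3) = -6*A^10 - 18*A^6 - 18*A^2 - 6*A^-2
  A^2 * (14*d^2 + d^4) = A^10 + 18*A^6 + 34*A^2 + 18*A^-2 + A^-6
  A^0 * (14*d + 6*d^3) = -6*A^6 - 32*A^2 - 32*A^-2 - 6*A^-6
  A^-2 * (5 + 9*d^2 + d^4) = A^6 + 13*A^2 + 29*A^-2 + 13*A^-6 + A^-10
  A^-4 * (4*d + 2*d^3) = -2*A^2 - 10*A^-2 - 10*A^-6 - 2*A^-10
  A^-6 * (d^2) = A^-2 + 2*A^-6 + A^-10
Summing the groups: <K> = A^14 - A^10 + A^6 - A^2 + A^-2
Normalise by the writhe: (-A^3)^(-w) = (-A^3)^(-2) = A^-6, so f(A) = A^-6 * <K> = A^8 - A^4 + 1 - A^-4 + A^-8.
Substitute A = t^(-1/4), i.e. A^e → t^(-e/4): V(t) = t^2 - t + 1 - t^-1 + t^-2

Answer: t^2 - t + 1 - t^-1 + t^-2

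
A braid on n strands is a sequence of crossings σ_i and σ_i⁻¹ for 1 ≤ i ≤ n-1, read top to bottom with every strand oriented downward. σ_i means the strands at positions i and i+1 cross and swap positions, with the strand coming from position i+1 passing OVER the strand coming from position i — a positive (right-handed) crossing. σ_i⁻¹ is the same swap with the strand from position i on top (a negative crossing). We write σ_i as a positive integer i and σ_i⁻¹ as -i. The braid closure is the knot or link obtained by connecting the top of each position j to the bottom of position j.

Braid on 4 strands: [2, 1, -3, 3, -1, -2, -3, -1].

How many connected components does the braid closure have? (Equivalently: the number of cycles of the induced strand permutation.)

Track the strand permutation on 4 strands, starting from identity.
  step 1: s2 swaps positions 2,3 -> [1 3 2 4]
  step 2: s1 swaps positions 1,2 -> [3 1 2 4]
  step 3: s3^-1 swaps positions 3,4 -> [3 1 4 2]
  step 4: s3 swaps positions 3,4 -> [3 1 2 4]
  step 5: s1^-1 swaps positions 1,2 -> [1 3 2 4]
  step 6: s2^-1 swaps positions 2,3 -> [1 2 3 4]
  step 7: s3^-1 swaps positions 3,4 -> [1 2 4 3]
  step 8: s1^-1 swaps positions 1,2 -> [2 1 4 3]
Final permutation (position -> original strand): [2 1 4 3]
Closure components = cycle count of this permutation = 2.

Answer: 2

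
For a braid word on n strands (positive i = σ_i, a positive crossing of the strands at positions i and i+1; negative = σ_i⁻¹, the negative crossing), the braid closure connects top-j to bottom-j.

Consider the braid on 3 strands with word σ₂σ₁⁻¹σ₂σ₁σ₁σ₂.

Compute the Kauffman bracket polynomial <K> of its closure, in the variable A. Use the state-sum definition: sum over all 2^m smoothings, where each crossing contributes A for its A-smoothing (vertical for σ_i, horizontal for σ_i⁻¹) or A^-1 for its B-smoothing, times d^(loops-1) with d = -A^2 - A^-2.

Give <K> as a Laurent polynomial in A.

A^8 - A^4 + 2 - A^-4 + A^-8 - A^-12

Derivation:
Braid: s2 s1^-1 s2 s1 s1 s2 on 3 strands, 6 crossings.
Writhe w = (#positive) - (#negative) = 5 - 1 = 4.
Enumerate smoothing states for the bracket polynomial. There are 2^6 = 64 states.
Each crossing splits two ways (0=vertical, 1=horizontal). The state's weight is A^(#A-smoothings - #B-smoothings) * d^(loops - 1).
Tabulate the states by total A-exponent and number of loops L (A-exp: L × count):
  A^6: L=2 ×1
  A^4: L=1 ×3, L=3 ×3
  A^2: L=2 ×14, L=4 ×1
  A^0: L=1 ×10, L=3 ×10
  A^-2: L=2 ×13, L=4 ×2
  A^-4: L=3 ×6
  A^-6: L=4 ×1
Each group contributes A^e * Σ count * d^(L-1):
Powers of d = -A^2 - A^-2: d^2 = A^4 + 2 + A^-4; d^3 = -A^6 - 3*A^2 - 3*A^-2 - A^-6.
  A^6 * (d) = -A^8 - A^4
  A^4 * (3 + 3*d^2) = 3*A^8 + 9*A^4 + 3
  A^2 * (14*d + d^3) = -A^8 - 17*A^4 - 17 - A^-4
  A^0 * (10 + 10*d^2) = 10*A^4 + 30 + 10*A^-4
  A^-2 * (13*d + 2*d^3) = -2*A^4 - 19 - 19*A^-4 - 2*A^-8
  A^-4 * (6*d^2) = 6 + 12*A^-4 + 6*A^-8
  A^-6 * (d^3) = -1 - 3*A^-4 - 3*A^-8 - A^-12
Summing the groups: <K> = A^8 - A^4 + 2 - A^-4 + A^-8 - A^-12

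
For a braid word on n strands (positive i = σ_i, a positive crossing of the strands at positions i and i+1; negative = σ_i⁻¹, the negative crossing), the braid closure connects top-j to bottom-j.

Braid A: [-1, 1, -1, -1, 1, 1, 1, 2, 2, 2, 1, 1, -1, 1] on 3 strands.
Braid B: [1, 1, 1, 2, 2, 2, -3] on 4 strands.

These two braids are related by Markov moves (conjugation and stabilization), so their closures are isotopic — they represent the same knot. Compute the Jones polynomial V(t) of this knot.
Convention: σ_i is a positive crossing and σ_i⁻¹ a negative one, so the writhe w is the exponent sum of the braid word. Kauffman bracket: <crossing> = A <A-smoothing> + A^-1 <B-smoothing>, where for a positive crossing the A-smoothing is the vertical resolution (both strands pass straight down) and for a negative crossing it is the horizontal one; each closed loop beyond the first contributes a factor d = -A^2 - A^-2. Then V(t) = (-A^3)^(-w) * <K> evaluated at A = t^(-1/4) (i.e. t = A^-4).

Markov-equivalent braids have isotopic closures, hence identical knot invariants. Strip the Markov moves from each word to reach a common short braid β, then compute V(t) once on β.
Braid A: s1^-1 s1 s1^-1 s1^-1 s1 s1 s1 s2 s2 s2 s1 s1 s1^-1 s1 on 3 strands reduces by inverse Markov moves (closure unchanged at each step):
  Deconjugate: the word is γ·β·γ⁻¹ with γ = s1^-1 s1 (prefix) and γ⁻¹ = s1^-1 s1 (suffix); strip both.
  Deconjugate: the word is γ·β·γ⁻¹ with γ = s1^-1 s1^-1 (prefix) and γ⁻¹ = s1 s1 (suffix); strip both.
Reduced to β = s1 s1 s1 s2 s2 s2 on 3 strands, 6 crossings.
Braid B: s1 s1 s1 s2 s2 s2 s3^-1 on 4 strands reduces by inverse Markov moves (closure unchanged at each step):
  Destabilize: the word has the form β·s3^-1 where s3^-1 occurs only as the final letter (β ∈ B_3); drop it and the last strand → 3 strands.
Reduced to β = s1 s1 s1 s2 s2 s2 on 3 strands, 6 crossings.
Both give the same β = s1 s1 s1 s2 s2 s2 on 3 strands, so one state sum suffices:
Braid: s1 s1 s1 s2 s2 s2 on 3 strands, 6 crossings.
Writhe w = (#positive) - (#negative) = 6 - 0 = 6.
Enumerate smoothing states for the bracket polynomial. There are 2^6 = 64 states.
Smooth each crossing (0=||, 1=⌣⌢); contribution A^(Σ sign_k(1-2s_k)) * d^(L-1).
Tabulate the states by total A-exponent and number of loops L (A-exp: L × count):
  A^6: L=3 ×1
  A^4: L=2 ×6
  A^2: L=1 ×9, L=3 ×6
  A^0: L=2 ×18, L=4 ×2
  A^-2: L=3 ×15
  A^-4: L=4 ×6
  A^-6: L=5 ×1
Each group contributes A^e * Σ count * d^(L-1):
Powers of d = -A^2 - A^-2: d^2 = A^4 + 2 + A^-4; d^3 = -A^6 - 3*A^2 - 3*A^-2 - A^-6; d^4 = A^8 + 4*A^4 + 6 + 4*A^-4 + A^-8.
  A^6 * (d^2) = A^10 + 2*A^6 + A^2
  A^4 * (6*d) = -6*A^6 - 6*A^2
  A^2 * (9 + 6*d^2) = 6*A^6 + 21*A^2 + 6*A^-2
  A^0 * (18*d + 2*d^3) = -2*A^6 - 24*A^2 - 24*A^-2 - 2*A^-6
  A^-2 * (15*d^2) = 15*A^2 + 30*A^-2 + 15*A^-6
  A^-4 * (6*d^3) = -6*A^2 - 18*A^-2 - 18*A^-6 - 6*A^-10
  A^-6 * (d^4) = A^2 + 4*A^-2 + 6*A^-6 + 4*A^-10 + A^-14
Summing the groups: <K> = A^10 + 2*A^2 - 2*A^-2 + A^-6 - 2*A^-10 + A^-14
Normalise by the writhe: (-A^3)^(-w) = (-A^3)^(-6) = A^-18, so f(A) = A^-18 * <K> = A^-8 + 2*A^-16 - 2*A^-20 + A^-24 - 2*A^-28 + A^-32.
Substitute A = t^(-1/4), i.e. A^e → t^(-e/4): V(t) = t^8 - 2*t^7 + t^6 - 2*t^5 + 2*t^4 + t^2

Answer: t^8 - 2*t^7 + t^6 - 2*t^5 + 2*t^4 + t^2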